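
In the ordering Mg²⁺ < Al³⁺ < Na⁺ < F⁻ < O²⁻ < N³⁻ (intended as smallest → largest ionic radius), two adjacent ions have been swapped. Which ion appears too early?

Scanning neighbour by neighbour, only Mg²⁺/Al³⁺ violates a trend: they are isoelectronic (10 e⁻) and Al has more protons than Mg (13 vs 12), making Al³⁺ smaller. That makes Mg²⁺ the one sitting a position early relative to where it belongs.

Mg²⁺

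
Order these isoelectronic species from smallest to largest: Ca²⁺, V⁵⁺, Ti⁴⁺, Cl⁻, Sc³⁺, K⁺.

All of these have 18 electrons (isoelectronic). With the same electron cloud, the ion with the most protons pulls it in tightest. Nuclear charges: V⁵⁺ (Z=23), Ti⁴⁺ (Z=22), Sc³⁺ (Z=21), Ca²⁺ (Z=20), K⁺ (Z=19), Cl⁻ (Z=17). Highest Z is smallest.

V⁵⁺ < Ti⁴⁺ < Sc³⁺ < Ca²⁺ < K⁺ < Cl⁻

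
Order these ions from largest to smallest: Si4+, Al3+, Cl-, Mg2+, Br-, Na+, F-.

First list Z and electron count for each: Si4+ (Z=14, 10 e⁻), Al3+ (Z=13, 10 e⁻), Mg2+ (Z=12, 10 e⁻), Na+ (Z=11, 10 e⁻), F- (Z=9, 10 e⁻), Cl- (Z=17, 18 e⁻), Br- (Z=35, 36 e⁻). Si4+ < Al3+ (both 10 e⁻, Z=14>13); Al3+ < Mg2+ (isoelectronic, higher Z=13 is smaller); Mg2+ < Na+ (both 10 e⁻, Z=12>11); Na+ < F- (both 10 e⁻, Z=11>9); F- < Cl- (same group, period 2 vs 3); Cl- < Br- (same group, period 3 vs 4).

Br- > Cl- > F- > Na+ > Mg2+ > Al3+ > Si4+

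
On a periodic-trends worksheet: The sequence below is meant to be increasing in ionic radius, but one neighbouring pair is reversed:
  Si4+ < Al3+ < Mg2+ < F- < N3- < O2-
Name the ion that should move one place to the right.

N3-

Scanning neighbour by neighbour, only N3-/O2- violates a trend: O2- and N3- share 10 electrons; the higher nuclear charge on O (Z=8) contracts it more, so O2- < N3-. That makes N3- the one sitting a position early relative to where it belongs.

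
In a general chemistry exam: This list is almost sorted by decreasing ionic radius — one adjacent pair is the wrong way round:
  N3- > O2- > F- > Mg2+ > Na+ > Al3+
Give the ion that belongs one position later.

Mg2+

Check each adjacent pair. Mg2+ and Na+ are reversed: they are isoelectronic (10 e⁻) and Mg has more protons than Na (12 vs 11), making Mg2+ smaller. No other neighbouring pair contradicts the periodic trends, so Mg2+ is the ion listed too early.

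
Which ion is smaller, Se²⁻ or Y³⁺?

These species are isoelectronic with 36 electrons. The only difference is the number of protons: Y³⁺ (Z=39), Se²⁻ (Z=34). The strongest nuclear pull (Y³⁺) gives the smallest ion.

Y³⁺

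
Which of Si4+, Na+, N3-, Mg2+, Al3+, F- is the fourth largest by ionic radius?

Each ion has 10 electrons. The ranking follows nuclear charge in reverse — greater Z gives a smaller radius. Si4+ (Z=14), Al3+ (Z=13), Mg2+ (Z=12), Na+ (Z=11), F- (Z=9), N3- (Z=7).
Full ascending order: Si4+ < Al3+ < Mg2+ < Na+ < F- < N3-. Counting from the largest, position 4 is Mg2+.

Mg2+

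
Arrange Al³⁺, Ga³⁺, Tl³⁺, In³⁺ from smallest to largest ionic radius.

Al³⁺ < Ga³⁺ < In³⁺ < Tl³⁺

All are in the same group with charge +3. Radius grows down the group as n (the outermost shell) increases.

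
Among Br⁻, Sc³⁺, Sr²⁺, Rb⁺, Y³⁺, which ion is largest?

First list Z and electron count for each: Sc³⁺ (Z=21, 18 e⁻), Y³⁺ (Z=39, 36 e⁻), Sr²⁺ (Z=38, 36 e⁻), Rb⁺ (Z=37, 36 e⁻), Br⁻ (Z=35, 36 e⁻). Sc³⁺ < Y³⁺ (same group, 1 shell fewer); Y³⁺ < Sr²⁺ (isoelectronic, higher Z=39 is smaller); Sr²⁺ < Rb⁺ (isoelectronic, higher Z=38 is smaller); Rb⁺ < Br⁻ (both 36 e⁻, Z=37>35).

Br⁻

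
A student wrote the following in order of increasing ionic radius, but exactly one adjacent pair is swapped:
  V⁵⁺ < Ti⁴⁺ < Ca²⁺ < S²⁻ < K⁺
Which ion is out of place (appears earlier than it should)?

The pair S²⁻, K⁺ is the wrong way round — both have 18 electrons but Z(K)=19 > Z(S)=16, so K⁺ should be the smaller of the two. All other adjacent pairs agree with periodic trends, so S²⁻ is the misplaced ion.

S²⁻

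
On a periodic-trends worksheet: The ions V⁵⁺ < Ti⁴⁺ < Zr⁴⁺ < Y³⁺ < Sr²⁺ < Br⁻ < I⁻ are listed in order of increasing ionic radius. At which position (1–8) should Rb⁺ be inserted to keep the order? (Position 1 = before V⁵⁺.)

6

V⁵⁺: 18 e⁻, Z=23, Ti⁴⁺: 18 e⁻, Z=22, Zr⁴⁺: 36 e⁻, Z=40, Y³⁺: 36 e⁻, Z=39, Sr²⁺: 36 e⁻, Z=38, Rb⁺: 36 e⁻, Z=37, Br⁻: 36 e⁻, Z=35, I⁻: 54 e⁻, Z=53. V⁵⁺ < Ti⁴⁺ (both 18 e⁻, Z=23>22); Ti⁴⁺ < Zr⁴⁺ (same group, 1 shell fewer); Zr⁴⁺ < Y³⁺ (both 36 e⁻, Z=40>39); Y³⁺ < Sr²⁺ (both 36 e⁻, Z=39>38); Sr²⁺ < Rb⁺ (both 36 e⁻, Z=38>37); Rb⁺ < Br⁻ (isoelectronic, higher Z=37 is smaller); Br⁻ < I⁻ (same group, period 4 vs 5).
Putting Rb⁺ in gives V⁵⁺ < Ti⁴⁺ < Zr⁴⁺ < Y³⁺ < Sr²⁺ < Rb⁺ < Br⁻ < I⁻; it lands at slot 6.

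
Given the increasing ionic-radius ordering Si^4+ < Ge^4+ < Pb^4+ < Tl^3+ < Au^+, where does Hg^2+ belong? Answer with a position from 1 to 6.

First list Z and electron count for each: Si^4+ (Z=14, 10 e⁻), Ge^4+ (Z=32, 28 e⁻), Pb^4+ (Z=82, 78 e⁻), Tl^3+ (Z=81, 78 e⁻), Hg^2+ (Z=80, 78 e⁻), Au^+ (Z=79, 78 e⁻). Si^4+ < Ge^4+ (same group, period 3 vs 4); Ge^4+ < Pb^4+ (same group, period 4 vs 6); Pb^4+ < Tl^3+ (isoelectronic, higher Z=82 is smaller); Tl^3+ < Hg^2+ (isoelectronic, higher Z=81 is smaller); Hg^2+ < Au^+ (isoelectronic, higher Z=80 is smaller).
With Hg^2+ included the full order is Si^4+ < Ge^4+ < Pb^4+ < Tl^3+ < Hg^2+ < Au^+, so it takes position 5.

5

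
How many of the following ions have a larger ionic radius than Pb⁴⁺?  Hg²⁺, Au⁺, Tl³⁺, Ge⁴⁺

Work out protons and electrons: Ge⁴⁺ has 28 e⁻ (Z=32), Pb⁴⁺ has 78 e⁻ (Z=82), Tl³⁺ has 78 e⁻ (Z=81), Hg²⁺ has 78 e⁻ (Z=80), Au⁺ has 78 e⁻ (Z=79). Ge⁴⁺ < Pb⁴⁺ (same group, period 4 vs 6); Pb⁴⁺ < Tl³⁺ (isoelectronic, higher Z=82 is smaller); Tl³⁺ < Hg²⁺ (isoelectronic, higher Z=81 is smaller); Hg²⁺ < Au⁺ (both 78 e⁻, Z=80>79).
Relative to Pb⁴⁺, the ions that are larger are Tl³⁺, Hg²⁺, Au⁺. So 3 are larger.

3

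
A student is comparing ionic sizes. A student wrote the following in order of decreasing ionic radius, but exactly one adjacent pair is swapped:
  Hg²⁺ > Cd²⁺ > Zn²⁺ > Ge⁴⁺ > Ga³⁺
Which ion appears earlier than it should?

Check each adjacent pair. Ge⁴⁺ and Ga³⁺ are reversed: Ge⁴⁺ and Ga³⁺ share 28 electrons; the higher nuclear charge on Ge (Z=32) contracts it more, so Ge⁴⁺ < Ga³⁺. No other neighbouring pair contradicts the periodic trends, so Ge⁴⁺ is the ion listed too early.

Ge⁴⁺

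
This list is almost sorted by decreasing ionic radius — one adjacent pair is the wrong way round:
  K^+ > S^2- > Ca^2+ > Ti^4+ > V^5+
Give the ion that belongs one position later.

K^+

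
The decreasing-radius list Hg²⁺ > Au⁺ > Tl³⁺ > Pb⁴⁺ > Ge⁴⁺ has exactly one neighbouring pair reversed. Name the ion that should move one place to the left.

Au⁺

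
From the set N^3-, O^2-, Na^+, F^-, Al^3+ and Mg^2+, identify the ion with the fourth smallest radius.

These species are isoelectronic with 10 electrons. The only difference is the number of protons: Al^3+ (Z=13), Mg^2+ (Z=12), Na^+ (Z=11), F^- (Z=9), O^2- (Z=8), N^3- (Z=7). The strongest nuclear pull (Al^3+) gives the smallest ion.
So the order is Al^3+ < Mg^2+ < Na^+ < F^- < O^2- < N^3-; the 4th-smallest ion is F^-.

F^-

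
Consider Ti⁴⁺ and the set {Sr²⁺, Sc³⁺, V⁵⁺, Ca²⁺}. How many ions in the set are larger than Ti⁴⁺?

3

Electron counts and nuclear charges: V⁵⁺ (Z=23, 18 e⁻), Ti⁴⁺ (Z=22, 18 e⁻), Sc³⁺ (Z=21, 18 e⁻), Ca²⁺ (Z=20, 18 e⁻), Sr²⁺ (Z=38, 36 e⁻). V⁵⁺ < Ti⁴⁺ (both 18 e⁻, Z=23>22); Ti⁴⁺ < Sc³⁺ (isoelectronic, higher Z=22 is smaller); Sc³⁺ < Ca²⁺ (isoelectronic, higher Z=21 is smaller); Ca²⁺ < Sr²⁺ (same group, period 4 vs 5).
Placing each against Ti⁴⁺: smaller — V⁵⁺; larger — Sc³⁺, Ca²⁺, Sr²⁺. So 3 are larger.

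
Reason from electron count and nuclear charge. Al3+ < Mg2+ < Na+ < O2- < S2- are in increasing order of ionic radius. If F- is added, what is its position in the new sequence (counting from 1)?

4

Electron counts and nuclear charges: Al3+ has 10 e⁻ (Z=13), Mg2+ has 10 e⁻ (Z=12), Na+ has 10 e⁻ (Z=11), F- has 10 e⁻ (Z=9), O2- has 10 e⁻ (Z=8), S2- has 18 e⁻ (Z=16). Al3+ < Mg2+ (isoelectronic, higher Z=13 is smaller); Mg2+ < Na+ (isoelectronic, higher Z=12 is smaller); Na+ < F- (isoelectronic, higher Z=11 is smaller); F- < O2- (isoelectronic, higher Z=9 is smaller); O2- < S2- (same group, period 2 vs 3).
Putting F- in gives Al3+ < Mg2+ < Na+ < F- < O2- < S2-; it lands at slot 4.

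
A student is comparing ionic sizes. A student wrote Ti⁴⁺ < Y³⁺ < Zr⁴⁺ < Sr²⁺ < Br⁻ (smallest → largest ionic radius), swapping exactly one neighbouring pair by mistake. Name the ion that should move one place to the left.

Zr⁴⁺

Compare adjacent ions: both have 36 electrons but Z(Zr)=40 > Z(Y)=39, so Zr⁴⁺ should be the smaller of the two — yet in this increasing list Y³⁺ sits before Zr⁴⁺. Nothing else is reversed, so Zr⁴⁺ should move one place to the left.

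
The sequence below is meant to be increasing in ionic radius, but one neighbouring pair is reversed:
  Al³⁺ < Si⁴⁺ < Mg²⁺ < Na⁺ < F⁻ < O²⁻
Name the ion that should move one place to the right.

Al³⁺

Check each adjacent pair. Al³⁺ and Si⁴⁺ are reversed: they are isoelectronic (10 e⁻) and Si has more protons than Al (14 vs 13), making Si⁴⁺ smaller. No other neighbouring pair contradicts the periodic trends, so Al³⁺ is the ion listed too early.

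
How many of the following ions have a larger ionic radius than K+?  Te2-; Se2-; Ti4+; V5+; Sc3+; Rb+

V5+ has 18 e⁻ (Z=23), Ti4+ has 18 e⁻ (Z=22), Sc3+ has 18 e⁻ (Z=21), K+ has 18 e⁻ (Z=19), Rb+ has 36 e⁻ (Z=37), Se2- has 36 e⁻ (Z=34), Te2- has 54 e⁻ (Z=52). V5+ < Ti4+ (both 18 e⁻, Z=23>22); Ti4+ < Sc3+ (isoelectronic, higher Z=22 is smaller); Sc3+ < K+ (isoelectronic, higher Z=21 is smaller); K+ < Rb+ (same group, 1 shell fewer); Rb+ < Se2- (isoelectronic, higher Z=37 is smaller); Se2- < Te2- (same group, 1 shell fewer).
Ordering all of them (including K+) by radius gives V5+ < Ti4+ < Sc3+ < K+ < Rb+ < Se2- < Te2-. So 3 are larger.

3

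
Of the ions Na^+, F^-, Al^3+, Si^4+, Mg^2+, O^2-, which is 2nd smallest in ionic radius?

Al^3+

All of these have 10 electrons (isoelectronic). With the same electron cloud, the ion with the most protons pulls it in tightest. Nuclear charges: Si^4+ (Z=14), Al^3+ (Z=13), Mg^2+ (Z=12), Na^+ (Z=11), F^- (Z=9), O^2- (Z=8). Highest Z is smallest.
That gives Si^4+ < Al^3+ < Mg^2+ < Na^+ < F^- < O^2-. From the smallest end, number 2 is Al^3+.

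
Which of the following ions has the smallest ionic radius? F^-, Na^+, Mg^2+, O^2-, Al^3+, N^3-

These species are isoelectronic with 10 electrons. The only difference is the number of protons: Al^3+ (Z=13), Mg^2+ (Z=12), Na^+ (Z=11), F^- (Z=9), O^2- (Z=8), N^3- (Z=7). The strongest nuclear pull (Al^3+) gives the smallest ion.

Al^3+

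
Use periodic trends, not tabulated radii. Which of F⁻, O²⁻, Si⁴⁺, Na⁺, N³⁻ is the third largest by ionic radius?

F⁻

Each ion has 10 electrons. The ranking follows nuclear charge in reverse — greater Z gives a smaller radius. Si⁴⁺ (Z=14), Na⁺ (Z=11), F⁻ (Z=9), O²⁻ (Z=8), N³⁻ (Z=7).
Ordering: Si⁴⁺ < Na⁺ < F⁻ < O²⁻ < N³⁻. The third largest is F⁻.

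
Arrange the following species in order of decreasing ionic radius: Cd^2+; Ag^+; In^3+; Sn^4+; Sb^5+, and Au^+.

Au^+ > Ag^+ > Cd^2+ > In^3+ > Sn^4+ > Sb^5+

Sb^5+ (Z=51, 46 e⁻), Sn^4+ (Z=50, 46 e⁻), In^3+ (Z=49, 46 e⁻), Cd^2+ (Z=48, 46 e⁻), Ag^+ (Z=47, 46 e⁻), Au^+ (Z=79, 78 e⁻). Sb^5+ < Sn^4+ (both 46 e⁻, Z=51>50); Sn^4+ < In^3+ (isoelectronic, higher Z=50 is smaller); In^3+ < Cd^2+ (isoelectronic, higher Z=49 is smaller); Cd^2+ < Ag^+ (both 46 e⁻, Z=48>47); Ag^+ < Au^+ (same group, 1 shell fewer).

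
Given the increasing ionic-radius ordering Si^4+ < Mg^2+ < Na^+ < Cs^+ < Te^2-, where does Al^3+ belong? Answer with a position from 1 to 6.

Tabulating Z and e⁻: Si^4+ (Z=14, 10 e⁻), Al^3+ (Z=13, 10 e⁻), Mg^2+ (Z=12, 10 e⁻), Na^+ (Z=11, 10 e⁻), Cs^+ (Z=55, 54 e⁻), Te^2- (Z=52, 54 e⁻). Si^4+ < Al^3+ (isoelectronic, higher Z=14 is smaller); Al^3+ < Mg^2+ (isoelectronic, higher Z=13 is smaller); Mg^2+ < Na^+ (isoelectronic, higher Z=12 is smaller); Na^+ < Cs^+ (same group, period 3 vs 6); Cs^+ < Te^2- (both 54 e⁻, Z=55>52).
Putting Al^3+ in gives Si^4+ < Al^3+ < Mg^2+ < Na^+ < Cs^+ < Te^2-; it lands at slot 2.

2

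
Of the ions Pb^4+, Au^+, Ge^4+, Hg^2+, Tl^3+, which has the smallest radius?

Ge^4+

Electron counts and nuclear charges: Ge^4+: 28 e⁻, Z=32, Pb^4+: 78 e⁻, Z=82, Tl^3+: 78 e⁻, Z=81, Hg^2+: 78 e⁻, Z=80, Au^+: 78 e⁻, Z=79. Ge^4+ < Pb^4+ (same group, period 4 vs 6); Pb^4+ < Tl^3+ (isoelectronic, higher Z=82 is smaller); Tl^3+ < Hg^2+ (both 78 e⁻, Z=81>80); Hg^2+ < Au^+ (both 78 e⁻, Z=80>79).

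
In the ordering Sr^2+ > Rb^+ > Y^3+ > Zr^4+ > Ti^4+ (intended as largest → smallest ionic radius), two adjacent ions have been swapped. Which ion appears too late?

Rb^+

Compare adjacent ions: they are isoelectronic (36 e⁻) and Sr has more protons than Rb (38 vs 37), making Sr^2+ smaller — yet in this decreasing list Sr^2+ sits before Rb^+. Nothing else is reversed, so Rb^+ should move one place to the left.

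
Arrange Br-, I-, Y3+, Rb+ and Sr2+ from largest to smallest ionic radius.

I- > Br- > Rb+ > Sr2+ > Y3+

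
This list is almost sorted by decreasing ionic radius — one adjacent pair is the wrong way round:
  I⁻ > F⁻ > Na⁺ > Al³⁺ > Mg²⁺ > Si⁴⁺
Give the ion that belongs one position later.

Al³⁺

Scanning neighbour by neighbour, only Al³⁺/Mg²⁺ violates a trend: they are isoelectronic (10 e⁻) and Al has more protons than Mg (13 vs 12), making Al³⁺ smaller. That makes Al³⁺ the one sitting a position early relative to where it belongs.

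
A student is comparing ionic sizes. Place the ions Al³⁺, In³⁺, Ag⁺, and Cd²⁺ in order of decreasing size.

First list Z and electron count for each: Al³⁺ (Z=13, 10 e⁻), In³⁺ (Z=49, 46 e⁻), Cd²⁺ (Z=48, 46 e⁻), Ag⁺ (Z=47, 46 e⁻). Al³⁺ < In³⁺ (same group, period 3 vs 5); In³⁺ < Cd²⁺ (isoelectronic, higher Z=49 is smaller); Cd²⁺ < Ag⁺ (both 46 e⁻, Z=48>47).

Ag⁺ > Cd²⁺ > In³⁺ > Al³⁺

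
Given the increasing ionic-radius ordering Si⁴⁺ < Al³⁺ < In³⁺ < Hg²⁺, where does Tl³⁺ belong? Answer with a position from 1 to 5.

Tabulating Z and e⁻: Si⁴⁺ (Z=14, 10 e⁻), Al³⁺ (Z=13, 10 e⁻), In³⁺ (Z=49, 46 e⁻), Tl³⁺ (Z=81, 78 e⁻), Hg²⁺ (Z=80, 78 e⁻). Si⁴⁺ < Al³⁺ (both 10 e⁻, Z=14>13); Al³⁺ < In³⁺ (same group, period 3 vs 5); In³⁺ < Tl³⁺ (same group, 1 shell fewer); Tl³⁺ < Hg²⁺ (isoelectronic, higher Z=81 is smaller).
Putting Tl³⁺ in gives Si⁴⁺ < Al³⁺ < In³⁺ < Tl³⁺ < Hg²⁺; it lands at slot 4.

4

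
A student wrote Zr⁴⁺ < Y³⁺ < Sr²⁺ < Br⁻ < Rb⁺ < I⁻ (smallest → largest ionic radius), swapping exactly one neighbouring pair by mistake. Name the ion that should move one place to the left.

Rb⁺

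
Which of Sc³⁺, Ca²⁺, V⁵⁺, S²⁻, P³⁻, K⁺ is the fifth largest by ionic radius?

Isoelectronic series (18 e⁻ each). Size is set by nuclear charge: more protons means a smaller ion. V⁵⁺ (Z=23), Sc³⁺ (Z=21), Ca²⁺ (Z=20), K⁺ (Z=19), S²⁻ (Z=16), P³⁻ (Z=15).
Ordering: V⁵⁺ < Sc³⁺ < Ca²⁺ < K⁺ < S²⁻ < P³⁻. The fifth largest is Sc³⁺.

Sc³⁺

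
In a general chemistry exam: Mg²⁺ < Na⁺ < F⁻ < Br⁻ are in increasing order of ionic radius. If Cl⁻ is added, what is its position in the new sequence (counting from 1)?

4

Work out protons and electrons: Mg²⁺ (Z=12, 10 e⁻), Na⁺ (Z=11, 10 e⁻), F⁻ (Z=9, 10 e⁻), Cl⁻ (Z=17, 18 e⁻), Br⁻ (Z=35, 36 e⁻). Mg²⁺ < Na⁺ (isoelectronic, higher Z=12 is smaller); Na⁺ < F⁻ (both 10 e⁻, Z=11>9); F⁻ < Cl⁻ (same group, 1 shell fewer); Cl⁻ < Br⁻ (same group, period 3 vs 4).
Merged order: Mg²⁺ < Na⁺ < F⁻ < Cl⁻ < Br⁻ — Cl⁻ is number 4.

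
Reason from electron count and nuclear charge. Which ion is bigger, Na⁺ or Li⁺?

Same group, same charge. Going down the group adds an extra shell of electrons, so the ion gets larger: Li⁺ is highest in the group and smallest.

Na⁺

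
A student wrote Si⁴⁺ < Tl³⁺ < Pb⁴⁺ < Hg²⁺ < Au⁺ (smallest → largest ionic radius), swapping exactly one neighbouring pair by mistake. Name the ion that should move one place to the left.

Compare adjacent ions: both have 78 electrons but Z(Pb)=82 > Z(Tl)=81, so Pb⁴⁺ should be the smaller of the two — yet in this increasing list Tl³⁺ sits before Pb⁴⁺. Nothing else is reversed, so Pb⁴⁺ should move one place to the left.

Pb⁴⁺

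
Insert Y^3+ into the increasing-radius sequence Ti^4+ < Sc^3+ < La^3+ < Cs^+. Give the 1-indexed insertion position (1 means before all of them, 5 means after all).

Electron counts and nuclear charges: Ti^4+ (Z=22, 18 e⁻), Sc^3+ (Z=21, 18 e⁻), Y^3+ (Z=39, 36 e⁻), La^3+ (Z=57, 54 e⁻), Cs^+ (Z=55, 54 e⁻). Ti^4+ < Sc^3+ (both 18 e⁻, Z=22>21); Sc^3+ < Y^3+ (same group, period 4 vs 5); Y^3+ < La^3+ (same group, period 5 vs 6); La^3+ < Cs^+ (isoelectronic, higher Z=57 is smaller).
With Y^3+ included the full order is Ti^4+ < Sc^3+ < Y^3+ < La^3+ < Cs^+, so it takes position 3.

3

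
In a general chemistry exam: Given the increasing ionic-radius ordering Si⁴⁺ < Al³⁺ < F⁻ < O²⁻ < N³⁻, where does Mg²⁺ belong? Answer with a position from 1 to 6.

3

Each ion has 10 electrons. The ranking follows nuclear charge in reverse — greater Z gives a smaller radius. Si⁴⁺ (Z=14), Al³⁺ (Z=13), Mg²⁺ (Z=12), F⁻ (Z=9), O²⁻ (Z=8), N³⁻ (Z=7).
Merged order: Si⁴⁺ < Al³⁺ < Mg²⁺ < F⁻ < O²⁻ < N³⁻ — Mg²⁺ is number 3.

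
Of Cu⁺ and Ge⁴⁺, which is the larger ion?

These species are isoelectronic with 28 electrons. The only difference is the number of protons: Ge⁴⁺ (Z=32), Cu⁺ (Z=29). The strongest nuclear pull (Ge⁴⁺) gives the smallest ion.

Cu⁺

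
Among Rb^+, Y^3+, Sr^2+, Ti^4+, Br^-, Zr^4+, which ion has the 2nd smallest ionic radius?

Zr^4+

Ti^4+ has 18 e⁻ (Z=22), Zr^4+ has 36 e⁻ (Z=40), Y^3+ has 36 e⁻ (Z=39), Sr^2+ has 36 e⁻ (Z=38), Rb^+ has 36 e⁻ (Z=37), Br^- has 36 e⁻ (Z=35). Ti^4+ < Zr^4+ (same group, 1 shell fewer); Zr^4+ < Y^3+ (isoelectronic, higher Z=40 is smaller); Y^3+ < Sr^2+ (both 36 e⁻, Z=39>38); Sr^2+ < Rb^+ (isoelectronic, higher Z=38 is smaller); Rb^+ < Br^- (isoelectronic, higher Z=37 is smaller).
That gives Ti^4+ < Zr^4+ < Y^3+ < Sr^2+ < Rb^+ < Br^-. From the smallest end, number 2 is Zr^4+.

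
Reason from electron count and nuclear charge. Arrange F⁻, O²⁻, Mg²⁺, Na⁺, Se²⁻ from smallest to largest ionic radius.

Mg²⁺ < Na⁺ < F⁻ < O²⁻ < Se²⁻

Work out protons and electrons: Mg²⁺ (Z=12, 10 e⁻), Na⁺ (Z=11, 10 e⁻), F⁻ (Z=9, 10 e⁻), O²⁻ (Z=8, 10 e⁻), Se²⁻ (Z=34, 36 e⁻). Mg²⁺ < Na⁺ (isoelectronic, higher Z=12 is smaller); Na⁺ < F⁻ (isoelectronic, higher Z=11 is smaller); F⁻ < O²⁻ (both 10 e⁻, Z=9>8); O²⁻ < Se²⁻ (same group, period 2 vs 4).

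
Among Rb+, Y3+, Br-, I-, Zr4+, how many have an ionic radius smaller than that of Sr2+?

2

First list Z and electron count for each: Zr4+: 36 e⁻, Z=40, Y3+: 36 e⁻, Z=39, Sr2+: 36 e⁻, Z=38, Rb+: 36 e⁻, Z=37, Br-: 36 e⁻, Z=35, I-: 54 e⁻, Z=53. Zr4+ < Y3+ (isoelectronic, higher Z=40 is smaller); Y3+ < Sr2+ (isoelectronic, higher Z=39 is smaller); Sr2+ < Rb+ (both 36 e⁻, Z=38>37); Rb+ < Br- (both 36 e⁻, Z=37>35); Br- < I- (same group, period 4 vs 5).
Relative to Sr2+, the ions that are smaller are Zr4+, Y3+. So 2 are smaller.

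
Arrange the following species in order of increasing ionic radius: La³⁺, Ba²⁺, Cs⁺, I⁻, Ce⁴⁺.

These species are isoelectronic with 54 electrons. The only difference is the number of protons: Ce⁴⁺ (Z=58), La³⁺ (Z=57), Ba²⁺ (Z=56), Cs⁺ (Z=55), I⁻ (Z=53). The strongest nuclear pull (Ce⁴⁺) gives the smallest ion.

Ce⁴⁺ < La³⁺ < Ba²⁺ < Cs⁺ < I⁻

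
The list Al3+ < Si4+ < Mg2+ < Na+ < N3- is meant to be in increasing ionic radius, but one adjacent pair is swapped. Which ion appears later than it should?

Check each adjacent pair. Al3+ and Si4+ are reversed: Si4+ and Al3+ share 10 electrons; the higher nuclear charge on Si (Z=14) contracts it more, so Si4+ < Al3+. No other neighbouring pair contradicts the periodic trends, so Si4+ is the ion listed too late.

Si4+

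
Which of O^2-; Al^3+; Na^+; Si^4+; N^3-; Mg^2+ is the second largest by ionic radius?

O^2-

Each ion has 10 electrons. The ranking follows nuclear charge in reverse — greater Z gives a smaller radius. Si^4+ (Z=14), Al^3+ (Z=13), Mg^2+ (Z=12), Na^+ (Z=11), O^2- (Z=8), N^3- (Z=7).
So the order is Si^4+ < Al^3+ < Mg^2+ < Na^+ < O^2- < N^3-; the 2nd-largest ion is O^2-.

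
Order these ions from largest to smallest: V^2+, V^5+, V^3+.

Same element, different charge: the more highly charged cation has fewer electrons and a greater effective nuclear charge per electron, making V^5+ the smallest.

V^2+ > V^3+ > V^5+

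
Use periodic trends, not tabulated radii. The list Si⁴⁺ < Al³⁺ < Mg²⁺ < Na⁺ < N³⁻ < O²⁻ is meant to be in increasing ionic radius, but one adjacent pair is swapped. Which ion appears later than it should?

Compare adjacent ions: they are isoelectronic (10 e⁻) and O has more protons than N (8 vs 7), making O²⁻ smaller — yet in this increasing list N³⁻ sits before O²⁻. Nothing else is reversed, so O²⁻ should move one place to the left.

O²⁻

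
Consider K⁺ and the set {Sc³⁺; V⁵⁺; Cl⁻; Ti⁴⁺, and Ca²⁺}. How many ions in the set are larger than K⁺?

1

Isoelectronic series (18 e⁻ each). Size is set by nuclear charge: more protons means a smaller ion. V⁵⁺ (Z=23), Ti⁴⁺ (Z=22), Sc³⁺ (Z=21), Ca²⁺ (Z=20), K⁺ (Z=19), Cl⁻ (Z=17).
Ordering all of them (including K⁺) by radius gives V⁵⁺ < Ti⁴⁺ < Sc³⁺ < Ca²⁺ < K⁺ < Cl⁻. So 1 is larger.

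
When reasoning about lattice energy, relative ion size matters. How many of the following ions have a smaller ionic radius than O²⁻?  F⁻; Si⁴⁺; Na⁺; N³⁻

3

Isoelectronic series (10 e⁻ each). Size is set by nuclear charge: more protons means a smaller ion. Si⁴⁺ (Z=14), Na⁺ (Z=11), F⁻ (Z=9), O²⁻ (Z=8), N³⁻ (Z=7).
Ordering all of them (including O²⁻) by radius gives Si⁴⁺ < Na⁺ < F⁻ < O²⁻ < N³⁻. So 3 are smaller.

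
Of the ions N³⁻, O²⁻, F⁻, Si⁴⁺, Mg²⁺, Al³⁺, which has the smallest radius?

Si⁴⁺

These species are isoelectronic with 10 electrons. The only difference is the number of protons: Si⁴⁺ (Z=14), Al³⁺ (Z=13), Mg²⁺ (Z=12), F⁻ (Z=9), O²⁻ (Z=8), N³⁻ (Z=7). The strongest nuclear pull (Si⁴⁺) gives the smallest ion.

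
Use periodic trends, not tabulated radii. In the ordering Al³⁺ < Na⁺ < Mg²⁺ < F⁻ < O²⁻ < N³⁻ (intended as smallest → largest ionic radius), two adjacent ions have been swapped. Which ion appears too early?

Na⁺

Compare adjacent ions: they are isoelectronic (10 e⁻) and Mg has more protons than Na (12 vs 11), making Mg²⁺ smaller — yet in this increasing list Na⁺ sits before Mg²⁺. Nothing else is reversed, so Na⁺ should move one place to the right.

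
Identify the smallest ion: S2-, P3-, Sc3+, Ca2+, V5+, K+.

V5+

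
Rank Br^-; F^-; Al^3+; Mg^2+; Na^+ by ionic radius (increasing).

First list Z and electron count for each: Al^3+ (Z=13, 10 e⁻), Mg^2+ (Z=12, 10 e⁻), Na^+ (Z=11, 10 e⁻), F^- (Z=9, 10 e⁻), Br^- (Z=35, 36 e⁻). Al^3+ < Mg^2+ (both 10 e⁻, Z=13>12); Mg^2+ < Na^+ (isoelectronic, higher Z=12 is smaller); Na^+ < F^- (both 10 e⁻, Z=11>9); F^- < Br^- (same group, 2 shells fewer).

Al^3+ < Mg^2+ < Na^+ < F^- < Br^-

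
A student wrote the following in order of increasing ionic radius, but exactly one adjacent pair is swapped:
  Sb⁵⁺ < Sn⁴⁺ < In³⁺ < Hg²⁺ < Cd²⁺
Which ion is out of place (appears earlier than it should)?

Check each adjacent pair. Hg²⁺ and Cd²⁺ are reversed: Cd²⁺ and Hg²⁺ are in one column with the same charge; the lighter period-5 ion has one fewer shell and is smaller. No other neighbouring pair contradicts the periodic trends, so Hg²⁺ is the ion listed too early.

Hg²⁺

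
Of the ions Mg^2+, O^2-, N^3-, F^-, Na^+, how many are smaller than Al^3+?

These species are isoelectronic with 10 electrons. The only difference is the number of protons: Al^3+ (Z=13), Mg^2+ (Z=12), Na^+ (Z=11), F^- (Z=9), O^2- (Z=8), N^3- (Z=7). The strongest nuclear pull (Al^3+) gives the smallest ion.
Placing each against Al^3+: smaller — none; larger — Mg^2+, Na^+, F^-, O^2-, N^3-. That's 0.

0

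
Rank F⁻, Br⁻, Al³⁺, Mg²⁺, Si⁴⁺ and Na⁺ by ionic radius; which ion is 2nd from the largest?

Electron counts and nuclear charges: Si⁴⁺: 10 e⁻, Z=14, Al³⁺: 10 e⁻, Z=13, Mg²⁺: 10 e⁻, Z=12, Na⁺: 10 e⁻, Z=11, F⁻: 10 e⁻, Z=9, Br⁻: 36 e⁻, Z=35. Si⁴⁺ < Al³⁺ (both 10 e⁻, Z=14>13); Al³⁺ < Mg²⁺ (isoelectronic, higher Z=13 is smaller); Mg²⁺ < Na⁺ (isoelectronic, higher Z=12 is smaller); Na⁺ < F⁻ (isoelectronic, higher Z=11 is smaller); F⁻ < Br⁻ (same group, period 2 vs 4).
Full ascending order: Si⁴⁺ < Al³⁺ < Mg²⁺ < Na⁺ < F⁻ < Br⁻. Counting from the largest, position 2 is F⁻.

F⁻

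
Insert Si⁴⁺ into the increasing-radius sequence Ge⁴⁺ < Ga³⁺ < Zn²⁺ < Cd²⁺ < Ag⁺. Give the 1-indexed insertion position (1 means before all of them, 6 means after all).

1

Tabulating Z and e⁻: Si⁴⁺ has 10 e⁻ (Z=14), Ge⁴⁺ has 28 e⁻ (Z=32), Ga³⁺ has 28 e⁻ (Z=31), Zn²⁺ has 28 e⁻ (Z=30), Cd²⁺ has 46 e⁻ (Z=48), Ag⁺ has 46 e⁻ (Z=47). Si⁴⁺ < Ge⁴⁺ (same group, period 3 vs 4); Ge⁴⁺ < Ga³⁺ (both 28 e⁻, Z=32>31); Ga³⁺ < Zn²⁺ (isoelectronic, higher Z=31 is smaller); Zn²⁺ < Cd²⁺ (same group, period 4 vs 5); Cd²⁺ < Ag⁺ (isoelectronic, higher Z=48 is smaller).
With Si⁴⁺ included the full order is Si⁴⁺ < Ge⁴⁺ < Ga³⁺ < Zn²⁺ < Cd²⁺ < Ag⁺, so it takes position 1.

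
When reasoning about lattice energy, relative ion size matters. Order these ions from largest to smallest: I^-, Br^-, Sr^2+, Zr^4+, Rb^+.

I^- > Br^- > Rb^+ > Sr^2+ > Zr^4+

Zr^4+ has 36 e⁻ (Z=40), Sr^2+ has 36 e⁻ (Z=38), Rb^+ has 36 e⁻ (Z=37), Br^- has 36 e⁻ (Z=35), I^- has 54 e⁻ (Z=53). Zr^4+ < Sr^2+ (both 36 e⁻, Z=40>38); Sr^2+ < Rb^+ (isoelectronic, higher Z=38 is smaller); Rb^+ < Br^- (both 36 e⁻, Z=37>35); Br^- < I^- (same group, 1 shell fewer).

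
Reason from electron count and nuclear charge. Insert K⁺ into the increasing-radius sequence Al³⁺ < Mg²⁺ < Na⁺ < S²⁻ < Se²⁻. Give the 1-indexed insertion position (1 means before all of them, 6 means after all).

4

Electron counts and nuclear charges: Al³⁺: 10 e⁻, Z=13, Mg²⁺: 10 e⁻, Z=12, Na⁺: 10 e⁻, Z=11, K⁺: 18 e⁻, Z=19, S²⁻: 18 e⁻, Z=16, Se²⁻: 36 e⁻, Z=34. Al³⁺ < Mg²⁺ (isoelectronic, higher Z=13 is smaller); Mg²⁺ < Na⁺ (both 10 e⁻, Z=12>11); Na⁺ < K⁺ (same group, 1 shell fewer); K⁺ < S²⁻ (isoelectronic, higher Z=19 is smaller); S²⁻ < Se²⁻ (same group, period 3 vs 4).
Putting K⁺ in gives Al³⁺ < Mg²⁺ < Na⁺ < K⁺ < S²⁻ < Se²⁻; it lands at slot 4.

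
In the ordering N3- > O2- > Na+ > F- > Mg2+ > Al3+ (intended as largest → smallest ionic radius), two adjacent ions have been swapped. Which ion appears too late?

F-

Compare adjacent ions: they are isoelectronic (10 e⁻) and Na has more protons than F (11 vs 9), making Na+ smaller — yet in this decreasing list Na+ sits before F-. Nothing else is reversed, so F- should move one place to the left.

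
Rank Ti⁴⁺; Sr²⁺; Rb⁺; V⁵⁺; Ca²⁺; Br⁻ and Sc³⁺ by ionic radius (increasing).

V⁵⁺ < Ti⁴⁺ < Sc³⁺ < Ca²⁺ < Sr²⁺ < Rb⁺ < Br⁻

Electron counts and nuclear charges: V⁵⁺ (Z=23, 18 e⁻), Ti⁴⁺ (Z=22, 18 e⁻), Sc³⁺ (Z=21, 18 e⁻), Ca²⁺ (Z=20, 18 e⁻), Sr²⁺ (Z=38, 36 e⁻), Rb⁺ (Z=37, 36 e⁻), Br⁻ (Z=35, 36 e⁻). V⁵⁺ < Ti⁴⁺ (isoelectronic, higher Z=23 is smaller); Ti⁴⁺ < Sc³⁺ (both 18 e⁻, Z=22>21); Sc³⁺ < Ca²⁺ (both 18 e⁻, Z=21>20); Ca²⁺ < Sr²⁺ (same group, 1 shell fewer); Sr²⁺ < Rb⁺ (both 36 e⁻, Z=38>37); Rb⁺ < Br⁻ (isoelectronic, higher Z=37 is smaller).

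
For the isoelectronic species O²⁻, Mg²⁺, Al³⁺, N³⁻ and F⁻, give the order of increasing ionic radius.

Al³⁺ < Mg²⁺ < F⁻ < O²⁻ < N³⁻

Each ion has 10 electrons. The ranking follows nuclear charge in reverse — greater Z gives a smaller radius. Al³⁺ (Z=13), Mg²⁺ (Z=12), F⁻ (Z=9), O²⁻ (Z=8), N³⁻ (Z=7).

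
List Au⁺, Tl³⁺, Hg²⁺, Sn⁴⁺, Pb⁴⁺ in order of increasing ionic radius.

First list Z and electron count for each: Sn⁴⁺ (Z=50, 46 e⁻), Pb⁴⁺ (Z=82, 78 e⁻), Tl³⁺ (Z=81, 78 e⁻), Hg²⁺ (Z=80, 78 e⁻), Au⁺ (Z=79, 78 e⁻). Sn⁴⁺ < Pb⁴⁺ (same group, 1 shell fewer); Pb⁴⁺ < Tl³⁺ (both 78 e⁻, Z=82>81); Tl³⁺ < Hg²⁺ (both 78 e⁻, Z=81>80); Hg²⁺ < Au⁺ (both 78 e⁻, Z=80>79).

Sn⁴⁺ < Pb⁴⁺ < Tl³⁺ < Hg²⁺ < Au⁺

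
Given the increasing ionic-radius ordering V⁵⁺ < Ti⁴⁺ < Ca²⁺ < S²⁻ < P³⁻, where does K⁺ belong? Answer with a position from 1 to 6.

4

Isoelectronic series (18 e⁻ each). Size is set by nuclear charge: more protons means a smaller ion. V⁵⁺ (Z=23), Ti⁴⁺ (Z=22), Ca²⁺ (Z=20), K⁺ (Z=19), S²⁻ (Z=16), P³⁻ (Z=15).
With K⁺ included the full order is V⁵⁺ < Ti⁴⁺ < Ca²⁺ < K⁺ < S²⁻ < P³⁻, so it takes position 4.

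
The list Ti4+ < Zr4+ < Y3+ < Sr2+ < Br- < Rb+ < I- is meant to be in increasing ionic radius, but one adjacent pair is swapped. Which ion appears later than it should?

Compare adjacent ions: both have 36 electrons but Z(Rb)=37 > Z(Br)=35, so Rb+ should be the smaller of the two — yet in this increasing list Br- sits before Rb+. Nothing else is reversed, so Rb+ should move one place to the left.

Rb+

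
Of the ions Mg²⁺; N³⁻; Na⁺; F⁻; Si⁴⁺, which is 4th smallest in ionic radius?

F⁻

Each ion has 10 electrons. The ranking follows nuclear charge in reverse — greater Z gives a smaller radius. Si⁴⁺ (Z=14), Mg²⁺ (Z=12), Na⁺ (Z=11), F⁻ (Z=9), N³⁻ (Z=7).
Ordering: Si⁴⁺ < Mg²⁺ < Na⁺ < F⁻ < N³⁻. The 4th smallest is F⁻.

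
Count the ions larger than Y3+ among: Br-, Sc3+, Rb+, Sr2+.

3

Work out protons and electrons: Sc3+ (Z=21, 18 e⁻), Y3+ (Z=39, 36 e⁻), Sr2+ (Z=38, 36 e⁻), Rb+ (Z=37, 36 e⁻), Br- (Z=35, 36 e⁻). Sc3+ < Y3+ (same group, 1 shell fewer); Y3+ < Sr2+ (both 36 e⁻, Z=39>38); Sr2+ < Rb+ (both 36 e⁻, Z=38>37); Rb+ < Br- (both 36 e⁻, Z=37>35).
Relative to Y3+, the ions that are larger are Sr2+, Rb+, Br-. Count: 3.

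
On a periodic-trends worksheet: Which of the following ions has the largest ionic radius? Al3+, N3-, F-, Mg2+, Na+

These species are isoelectronic with 10 electrons. The only difference is the number of protons: Al3+ (Z=13), Mg2+ (Z=12), Na+ (Z=11), F- (Z=9), N3- (Z=7). The strongest nuclear pull (Al3+) gives the smallest ion.

N3-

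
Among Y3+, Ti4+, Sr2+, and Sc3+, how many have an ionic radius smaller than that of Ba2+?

4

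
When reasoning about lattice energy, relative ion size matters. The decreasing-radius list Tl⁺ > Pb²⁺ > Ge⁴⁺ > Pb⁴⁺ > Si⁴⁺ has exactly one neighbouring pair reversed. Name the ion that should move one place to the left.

The pair Ge⁴⁺, Pb⁴⁺ is the wrong way round — Ge⁴⁺ and Pb⁴⁺ are in one column with the same charge; the lighter period-4 ion has 2 fewer shells and is smaller. All other adjacent pairs agree with periodic trends, so Pb⁴⁺ is the misplaced ion.

Pb⁴⁺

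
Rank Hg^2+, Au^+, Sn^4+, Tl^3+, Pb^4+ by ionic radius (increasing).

Tabulating Z and e⁻: Sn^4+ has 46 e⁻ (Z=50), Pb^4+ has 78 e⁻ (Z=82), Tl^3+ has 78 e⁻ (Z=81), Hg^2+ has 78 e⁻ (Z=80), Au^+ has 78 e⁻ (Z=79). Sn^4+ < Pb^4+ (same group, period 5 vs 6); Pb^4+ < Tl^3+ (isoelectronic, higher Z=82 is smaller); Tl^3+ < Hg^2+ (isoelectronic, higher Z=81 is smaller); Hg^2+ < Au^+ (isoelectronic, higher Z=80 is smaller).

Sn^4+ < Pb^4+ < Tl^3+ < Hg^2+ < Au^+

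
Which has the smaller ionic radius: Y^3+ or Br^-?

Isoelectronic series (36 e⁻ each). Size is set by nuclear charge: more protons means a smaller ion. Y^3+ (Z=39), Br^- (Z=35).

Y^3+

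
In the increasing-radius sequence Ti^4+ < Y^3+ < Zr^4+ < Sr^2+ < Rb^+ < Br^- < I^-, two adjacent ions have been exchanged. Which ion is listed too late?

Zr^4+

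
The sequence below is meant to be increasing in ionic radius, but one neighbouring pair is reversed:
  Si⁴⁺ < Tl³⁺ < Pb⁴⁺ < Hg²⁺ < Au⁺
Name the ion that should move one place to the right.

Tl³⁺

Compare adjacent ions: both have 78 electrons but Z(Pb)=82 > Z(Tl)=81, so Pb⁴⁺ should be the smaller of the two — yet in this increasing list Tl³⁺ sits before Pb⁴⁺. Nothing else is reversed, so Tl³⁺ should move one place to the right.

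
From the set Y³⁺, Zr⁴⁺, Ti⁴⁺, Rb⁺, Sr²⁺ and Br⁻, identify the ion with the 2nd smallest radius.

Tabulating Z and e⁻: Ti⁴⁺: 18 e⁻, Z=22, Zr⁴⁺: 36 e⁻, Z=40, Y³⁺: 36 e⁻, Z=39, Sr²⁺: 36 e⁻, Z=38, Rb⁺: 36 e⁻, Z=37, Br⁻: 36 e⁻, Z=35. Ti⁴⁺ < Zr⁴⁺ (same group, 1 shell fewer); Zr⁴⁺ < Y³⁺ (isoelectronic, higher Z=40 is smaller); Y³⁺ < Sr²⁺ (isoelectronic, higher Z=39 is smaller); Sr²⁺ < Rb⁺ (both 36 e⁻, Z=38>37); Rb⁺ < Br⁻ (both 36 e⁻, Z=37>35).
Full ascending order: Ti⁴⁺ < Zr⁴⁺ < Y³⁺ < Sr²⁺ < Rb⁺ < Br⁻. Counting from the smallest, position 2 is Zr⁴⁺.

Zr⁴⁺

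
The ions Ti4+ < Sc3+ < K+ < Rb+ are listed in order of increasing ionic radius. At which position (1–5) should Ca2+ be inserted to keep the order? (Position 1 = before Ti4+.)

3

Electron counts and nuclear charges: Ti4+ (Z=22, 18 e⁻), Sc3+ (Z=21, 18 e⁻), Ca2+ (Z=20, 18 e⁻), K+ (Z=19, 18 e⁻), Rb+ (Z=37, 36 e⁻). Ti4+ < Sc3+ (isoelectronic, higher Z=22 is smaller); Sc3+ < Ca2+ (isoelectronic, higher Z=21 is smaller); Ca2+ < K+ (both 18 e⁻, Z=20>19); K+ < Rb+ (same group, period 4 vs 5).
Putting Ca2+ in gives Ti4+ < Sc3+ < Ca2+ < K+ < Rb+; it lands at slot 3.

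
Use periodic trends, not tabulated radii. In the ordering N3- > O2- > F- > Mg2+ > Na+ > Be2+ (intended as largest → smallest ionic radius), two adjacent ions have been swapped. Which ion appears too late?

Na+

Check each adjacent pair. Mg2+ and Na+ are reversed: both have 10 electrons but Z(Mg)=12 > Z(Na)=11, so Mg2+ should be the smaller of the two. No other neighbouring pair contradicts the periodic trends, so Na+ is the ion listed too late.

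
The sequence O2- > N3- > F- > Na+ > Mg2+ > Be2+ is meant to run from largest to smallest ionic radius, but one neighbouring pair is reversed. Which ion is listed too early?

Scanning neighbour by neighbour, only O2-/N3- violates a trend: O2- and N3- share 10 electrons; the higher nuclear charge on O (Z=8) contracts it more, so O2- < N3-. That makes O2- the one sitting a position early relative to where it belongs.

O2-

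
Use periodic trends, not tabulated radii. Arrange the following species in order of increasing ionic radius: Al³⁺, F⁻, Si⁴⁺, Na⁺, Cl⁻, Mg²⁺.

Electron counts and nuclear charges: Si⁴⁺: 10 e⁻, Z=14, Al³⁺: 10 e⁻, Z=13, Mg²⁺: 10 e⁻, Z=12, Na⁺: 10 e⁻, Z=11, F⁻: 10 e⁻, Z=9, Cl⁻: 18 e⁻, Z=17. Si⁴⁺ < Al³⁺ (both 10 e⁻, Z=14>13); Al³⁺ < Mg²⁺ (both 10 e⁻, Z=13>12); Mg²⁺ < Na⁺ (both 10 e⁻, Z=12>11); Na⁺ < F⁻ (isoelectronic, higher Z=11 is smaller); F⁻ < Cl⁻ (same group, period 2 vs 3).

Si⁴⁺ < Al³⁺ < Mg²⁺ < Na⁺ < F⁻ < Cl⁻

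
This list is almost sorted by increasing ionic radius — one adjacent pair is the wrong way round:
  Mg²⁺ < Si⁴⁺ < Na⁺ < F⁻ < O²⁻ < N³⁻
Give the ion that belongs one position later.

The pair Mg²⁺, Si⁴⁺ is the wrong way round — both have 10 electrons but Z(Si)=14 > Z(Mg)=12, so Si⁴⁺ should be the smaller of the two. All other adjacent pairs agree with periodic trends, so Mg²⁺ is the misplaced ion.

Mg²⁺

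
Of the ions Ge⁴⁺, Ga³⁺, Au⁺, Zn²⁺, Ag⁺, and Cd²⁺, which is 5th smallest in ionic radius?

Ag⁺

Tabulating Z and e⁻: Ge⁴⁺: 28 e⁻, Z=32, Ga³⁺: 28 e⁻, Z=31, Zn²⁺: 28 e⁻, Z=30, Cd²⁺: 46 e⁻, Z=48, Ag⁺: 46 e⁻, Z=47, Au⁺: 78 e⁻, Z=79. Ge⁴⁺ < Ga³⁺ (isoelectronic, higher Z=32 is smaller); Ga³⁺ < Zn²⁺ (both 28 e⁻, Z=31>30); Zn²⁺ < Cd²⁺ (same group, 1 shell fewer); Cd²⁺ < Ag⁺ (isoelectronic, higher Z=48 is smaller); Ag⁺ < Au⁺ (same group, period 5 vs 6).
So the order is Ge⁴⁺ < Ga³⁺ < Zn²⁺ < Cd²⁺ < Ag⁺ < Au⁺; the 5th-smallest ion is Ag⁺.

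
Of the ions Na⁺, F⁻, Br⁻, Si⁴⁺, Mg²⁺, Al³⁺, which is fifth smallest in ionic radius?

F⁻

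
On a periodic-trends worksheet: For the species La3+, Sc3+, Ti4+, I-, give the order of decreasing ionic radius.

Work out protons and electrons: Ti4+ (Z=22, 18 e⁻), Sc3+ (Z=21, 18 e⁻), La3+ (Z=57, 54 e⁻), I- (Z=53, 54 e⁻). Ti4+ < Sc3+ (isoelectronic, higher Z=22 is smaller); Sc3+ < La3+ (same group, period 4 vs 6); La3+ < I- (both 54 e⁻, Z=57>53).

I- > La3+ > Sc3+ > Ti4+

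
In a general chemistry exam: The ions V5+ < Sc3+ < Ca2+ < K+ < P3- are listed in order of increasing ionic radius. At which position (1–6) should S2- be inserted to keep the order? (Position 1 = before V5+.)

Isoelectronic series (18 e⁻ each). Size is set by nuclear charge: more protons means a smaller ion. V5+ (Z=23), Sc3+ (Z=21), Ca2+ (Z=20), K+ (Z=19), S2- (Z=16), P3- (Z=15).
Merged order: V5+ < Sc3+ < Ca2+ < K+ < S2- < P3- — S2- is number 5.

5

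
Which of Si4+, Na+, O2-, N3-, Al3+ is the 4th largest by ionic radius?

Each ion has 10 electrons. The ranking follows nuclear charge in reverse — greater Z gives a smaller radius. Si4+ (Z=14), Al3+ (Z=13), Na+ (Z=11), O2- (Z=8), N3- (Z=7).
That gives Si4+ < Al3+ < Na+ < O2- < N3-. From the largest end, number 4 is Al3+.

Al3+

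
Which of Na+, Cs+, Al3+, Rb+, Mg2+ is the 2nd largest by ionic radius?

First list Z and electron count for each: Al3+ has 10 e⁻ (Z=13), Mg2+ has 10 e⁻ (Z=12), Na+ has 10 e⁻ (Z=11), Rb+ has 36 e⁻ (Z=37), Cs+ has 54 e⁻ (Z=55). Al3+ < Mg2+ (isoelectronic, higher Z=13 is smaller); Mg2+ < Na+ (both 10 e⁻, Z=12>11); Na+ < Rb+ (same group, 2 shells fewer); Rb+ < Cs+ (same group, period 5 vs 6).
So the order is Al3+ < Mg2+ < Na+ < Rb+ < Cs+; the 2nd-largest ion is Rb+.

Rb+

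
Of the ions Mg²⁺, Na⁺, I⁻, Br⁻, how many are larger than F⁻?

Electron counts and nuclear charges: Mg²⁺: 10 e⁻, Z=12, Na⁺: 10 e⁻, Z=11, F⁻: 10 e⁻, Z=9, Br⁻: 36 e⁻, Z=35, I⁻: 54 e⁻, Z=53. Mg²⁺ < Na⁺ (both 10 e⁻, Z=12>11); Na⁺ < F⁻ (isoelectronic, higher Z=11 is smaller); F⁻ < Br⁻ (same group, 2 shells fewer); Br⁻ < I⁻ (same group, 1 shell fewer).
Placing each against F⁻: smaller — Mg²⁺, Na⁺; larger — Br⁻, I⁻. So 2 are larger.

2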